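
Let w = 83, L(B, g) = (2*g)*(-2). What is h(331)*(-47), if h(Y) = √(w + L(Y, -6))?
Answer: -47*√107 ≈ -486.17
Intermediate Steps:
L(B, g) = -4*g
h(Y) = √107 (h(Y) = √(83 - 4*(-6)) = √(83 + 24) = √107)
h(331)*(-47) = √107*(-47) = -47*√107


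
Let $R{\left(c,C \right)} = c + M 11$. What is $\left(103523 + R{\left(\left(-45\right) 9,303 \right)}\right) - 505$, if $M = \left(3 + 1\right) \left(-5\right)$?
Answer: $102393$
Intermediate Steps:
$M = -20$ ($M = 4 \left(-5\right) = -20$)
$R{\left(c,C \right)} = -220 + c$ ($R{\left(c,C \right)} = c - 220 = -220 + c$)
$\left(103523 + R{\left(\left(-45\right) 9,303 \right)}\right) - 505 = \left(103523 - 625\right) - 505 = 102898 - 505 = 102393$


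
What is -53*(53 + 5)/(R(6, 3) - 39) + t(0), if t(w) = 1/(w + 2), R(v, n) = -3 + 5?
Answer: 6185/74 ≈ 83.581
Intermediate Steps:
R(v, n) = 2
t(w) = 1/(2 + w)
-53*(53 + 5)/(R(6, 3) - 39) + t(0) = -53*(53 + 5)/(2 - 39) + 1/(2 + 0) = -53/((-37/58)) + 1/2 = -53/((-37*1/58)) + ½ = -53/(-37/58) + ½ = -53*(-58/37) + ½ = 3074/37 + ½ = 6185/74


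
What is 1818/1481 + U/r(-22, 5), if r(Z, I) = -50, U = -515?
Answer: 170723/14810 ≈ 11.528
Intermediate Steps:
1818/1481 + U/r(-22, 5) = 1818/1481 - 515/(-50) = 1818*(1/1481) - 515*(-1/50) = 1818/1481 + 103/10 = 170723/14810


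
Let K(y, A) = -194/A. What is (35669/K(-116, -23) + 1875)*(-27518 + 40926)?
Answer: 7938454448/97 ≈ 8.1840e+7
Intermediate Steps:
(35669/K(-116, -23) + 1875)*(-27518 + 40926) = (35669/((-194/(-23))) + 1875)*(-27518 + 40926) = (35669/((-194*(-1/23))) + 1875)*13408 = (35669/(194/23) + 1875)*13408 = (35669*(23/194) + 1875)*13408 = (820387/194 + 1875)*13408 = (1184137/194)*13408 = 7938454448/97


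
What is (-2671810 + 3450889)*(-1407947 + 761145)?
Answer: -503909855358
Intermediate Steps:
(-2671810 + 3450889)*(-1407947 + 761145) = 779079*(-646802) = -503909855358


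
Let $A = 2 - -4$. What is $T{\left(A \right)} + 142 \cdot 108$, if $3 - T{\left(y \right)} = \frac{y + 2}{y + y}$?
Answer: $\frac{46015}{3} \approx 15338.0$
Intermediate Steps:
$A = 6$ ($A = 2 + 4 = 6$)
$T{\left(y \right)} = 3 - \frac{2 + y}{2 y}$ ($T{\left(y \right)} = 3 - \frac{y + 2}{y + y} = 3 - \frac{2 + y}{2 y}$)
$T{\left(A \right)} + 142 \cdot 108 = \left(\frac{5}{2} - \frac{1}{6}\right) + 142 \cdot 108 = \left(\frac{5}{2} - \frac{1}{6}\right) + 15336 = \frac{7}{3} + 15336 = \frac{46015}{3}$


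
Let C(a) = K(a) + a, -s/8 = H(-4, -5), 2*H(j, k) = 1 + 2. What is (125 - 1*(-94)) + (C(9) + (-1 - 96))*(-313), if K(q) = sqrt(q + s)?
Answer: 27763 - 313*I*sqrt(3) ≈ 27763.0 - 542.13*I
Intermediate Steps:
H(j, k) = 3/2 (H(j, k) = (1 + 2)/2 = (1/2)*3 = 3/2)
s = -12 (s = -8*3/2 = -12)
K(q) = sqrt(-12 + q) (K(q) = sqrt(q - 12) = sqrt(-12 + q))
C(a) = a + sqrt(-12 + a) (C(a) = sqrt(-12 + a) + a = a + sqrt(-12 + a))
(125 - 1*(-94)) + (C(9) + (-1 - 96))*(-313) = (125 - 1*(-94)) + ((9 + sqrt(-12 + 9)) + (-1 - 96))*(-313) = (125 + 94) + ((9 + sqrt(-3)) - 97)*(-313) = 219 + ((9 + I*sqrt(3)) - 97)*(-313) = 219 + (-88 + I*sqrt(3))*(-313) = 219 + (27544 - 313*I*sqrt(3)) = 27763 - 313*I*sqrt(3)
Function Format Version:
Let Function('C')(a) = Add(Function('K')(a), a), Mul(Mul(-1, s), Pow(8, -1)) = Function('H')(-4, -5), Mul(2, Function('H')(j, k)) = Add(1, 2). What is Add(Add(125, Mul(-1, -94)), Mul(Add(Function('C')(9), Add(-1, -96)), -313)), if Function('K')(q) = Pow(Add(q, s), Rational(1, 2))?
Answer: Add(27763, Mul(-313, I, Pow(3, Rational(1, 2)))) ≈ Add(27763., Mul(-542.13, I))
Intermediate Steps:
Function('H')(j, k) = Rational(3, 2) (Function('H')(j, k) = Mul(Rational(1, 2), Add(1, 2)) = Mul(Rational(1, 2), 3) = Rational(3, 2))
s = -12 (s = Mul(-8, Rational(3, 2)) = -12)
Function('K')(q) = Pow(Add(-12, q), Rational(1, 2)) (Function('K')(q) = Pow(Add(q, -12), Rational(1, 2)) = Pow(Add(-12, q), Rational(1, 2)))
Function('C')(a) = Add(a, Pow(Add(-12, a), Rational(1, 2))) (Function('C')(a) = Add(Pow(Add(-12, a), Rational(1, 2)), a) = Add(a, Pow(Add(-12, a), Rational(1, 2))))
Add(Add(125, Mul(-1, -94)), Mul(Add(Function('C')(9), Add(-1, -96)), -313)) = Add(Add(125, Mul(-1, -94)), Mul(Add(Add(9, Pow(Add(-12, 9), Rational(1, 2))), Add(-1, -96)), -313)) = Add(Add(125, 94), Mul(Add(Add(9, Pow(-3, Rational(1, 2))), -97), -313)) = Add(219, Mul(Add(Add(9, Mul(I, Pow(3, Rational(1, 2)))), -97), -313)) = Add(219, Mul(Add(-88, Mul(I, Pow(3, Rational(1, 2)))), -313)) = Add(219, Add(27544, Mul(-313, I, Pow(3, Rational(1, 2))))) = Add(27763, Mul(-313, I, Pow(3, Rational(1, 2))))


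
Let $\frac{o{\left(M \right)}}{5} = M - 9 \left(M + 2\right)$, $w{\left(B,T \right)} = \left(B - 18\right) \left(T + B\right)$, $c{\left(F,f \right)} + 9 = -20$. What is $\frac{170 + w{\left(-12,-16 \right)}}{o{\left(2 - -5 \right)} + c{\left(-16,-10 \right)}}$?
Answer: $- \frac{1010}{399} \approx -2.5313$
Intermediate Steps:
$c{\left(F,f \right)} = -29$ ($c{\left(F,f \right)} = -9 - 20 = -29$)
$w{\left(B,T \right)} = \left(-18 + B\right) \left(B + T\right)$
$o{\left(M \right)} = -90 - 40 M$ ($o{\left(M \right)} = 5 \left(M - 9 \left(M + 2\right)\right) = 5 \left(M - 9 \left(2 + M\right)\right) = 5 \left(M - \left(18 + 9 M\right)\right) = 5 \left(-18 - 8 M\right) = -90 - 40 M$)
$\frac{170 + w{\left(-12,-16 \right)}}{o{\left(2 - -5 \right)} + c{\left(-16,-10 \right)}} = \frac{170 - \left(-696 - 144\right)}{\left(-90 - 40 \left(2 - -5\right)\right) - 29} = \frac{170 + \left(144 + 216 + 288 + 192\right)}{\left(-90 - 40 \left(2 + 5\right)\right) - 29} = \frac{170 + 840}{\left(-90 - 280\right) - 29} = \frac{1010}{\left(-90 - 280\right) - 29} = \frac{1010}{-370 - 29} = \frac{1010}{-399} = 1010 \left(- \frac{1}{399}\right) = - \frac{1010}{399}$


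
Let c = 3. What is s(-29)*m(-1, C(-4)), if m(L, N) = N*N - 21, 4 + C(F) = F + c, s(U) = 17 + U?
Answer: -48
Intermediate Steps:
C(F) = -1 + F (C(F) = -4 + (F + 3) = -4 + (3 + F) = -1 + F)
m(L, N) = -21 + N² (m(L, N) = N² - 21 = -21 + N²)
s(-29)*m(-1, C(-4)) = (17 - 29)*(-21 + (-1 - 4)²) = -12*(-21 + (-5)²) = -12*(-21 + 25) = -12*4 = -48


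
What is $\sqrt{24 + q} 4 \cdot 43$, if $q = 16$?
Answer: $344 \sqrt{10} \approx 1087.8$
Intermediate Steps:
$\sqrt{24 + q} 4 \cdot 43 = \sqrt{24 + 16} \cdot 4 \cdot 43 = \sqrt{40} \cdot 4 \cdot 43 = 2 \sqrt{10} \cdot 4 \cdot 43 = 8 \sqrt{10} \cdot 43 = 344 \sqrt{10}$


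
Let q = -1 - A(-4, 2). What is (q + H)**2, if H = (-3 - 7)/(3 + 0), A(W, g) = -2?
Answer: 49/9 ≈ 5.4444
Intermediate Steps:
H = -10/3 ≈ -3.3333
q = 1 (q = -1 - 1*(-2) = -1 + 2 = 1)
(q + H)**2 = (1 - 10/3)**2 = (-7/3)**2 = 49/9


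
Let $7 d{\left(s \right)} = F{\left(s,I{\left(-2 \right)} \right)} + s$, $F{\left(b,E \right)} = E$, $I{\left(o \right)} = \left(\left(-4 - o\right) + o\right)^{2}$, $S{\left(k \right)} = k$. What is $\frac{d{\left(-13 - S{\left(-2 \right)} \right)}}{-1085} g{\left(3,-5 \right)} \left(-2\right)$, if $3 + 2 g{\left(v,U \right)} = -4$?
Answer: $- \frac{1}{217} \approx -0.0046083$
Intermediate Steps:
$g{\left(v,U \right)} = - \frac{7}{2}$ ($g{\left(v,U \right)} = - \frac{3}{2} + \frac{1}{2} \left(-4\right) = - \frac{3}{2} - 2 = - \frac{7}{2}$)
$I{\left(o \right)} = 16$ ($I{\left(o \right)} = \left(-4\right)^{2} = 16$)
$d{\left(s \right)} = \frac{16}{7} + \frac{s}{7}$ ($d{\left(s \right)} = \frac{16 + s}{7} = \frac{16}{7} + \frac{s}{7}$)
$\frac{d{\left(-13 - S{\left(-2 \right)} \right)}}{-1085} g{\left(3,-5 \right)} \left(-2\right) = \frac{\frac{16}{7} + \frac{-13 - -2}{7}}{-1085} \left(\left(- \frac{7}{2}\right) \left(-2\right)\right) = \left(\frac{16}{7} + \frac{-13 + 2}{7}\right) \left(- \frac{1}{1085}\right) 7 = \left(\frac{16}{7} + \frac{1}{7} \left(-11\right)\right) \left(- \frac{1}{1085}\right) 7 = \left(\frac{16}{7} - \frac{11}{7}\right) \left(- \frac{1}{1085}\right) 7 = \frac{5}{7} \left(- \frac{1}{1085}\right) 7 = \left(- \frac{1}{1519}\right) 7 = - \frac{1}{217}$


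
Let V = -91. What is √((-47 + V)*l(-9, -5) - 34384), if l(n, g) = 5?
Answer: I*√35074 ≈ 187.28*I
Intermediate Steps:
√((-47 + V)*l(-9, -5) - 34384) = √((-47 - 91)*5 - 34384) = √(-138*5 - 34384) = √(-690 - 34384) = √(-35074) = I*√35074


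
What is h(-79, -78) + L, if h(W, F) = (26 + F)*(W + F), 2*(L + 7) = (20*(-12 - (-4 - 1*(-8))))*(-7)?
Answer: 9277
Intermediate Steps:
L = 1113 (L = -7 + ((20*(-12 - (-4 - 1*(-8))))*(-7))/2 = -7 + ((20*(-12 - (-4 + 8)))*(-7))/2 = -7 + ((20*(-12 - 1*4))*(-7))/2 = -7 + ((20*(-12 - 4))*(-7))/2 = -7 + ((20*(-16))*(-7))/2 = -7 + (-320*(-7))/2 = -7 + (½)*2240 = -7 + 1120 = 1113)
h(W, F) = (26 + F)*(F + W)
h(-79, -78) + L = ((-78)² + 26*(-78) + 26*(-79) - 78*(-79)) + 1113 = (6084 - 2028 - 2054 + 6162) + 1113 = 8164 + 1113 = 9277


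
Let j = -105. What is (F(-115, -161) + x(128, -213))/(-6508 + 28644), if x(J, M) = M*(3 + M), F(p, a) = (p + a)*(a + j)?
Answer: 59073/11068 ≈ 5.3373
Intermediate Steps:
F(p, a) = (-105 + a)*(a + p) (F(p, a) = (p + a)*(a - 105) = (a + p)*(-105 + a) = (-105 + a)*(a + p))
(F(-115, -161) + x(128, -213))/(-6508 + 28644) = (((-161)² - 105*(-161) - 105*(-115) - 161*(-115)) - 213*(3 - 213))/(-6508 + 28644) = ((25921 + 16905 + 12075 + 18515) - 213*(-210))/22136 = (73416 + 44730)*(1/22136) = 118146*(1/22136) = 59073/11068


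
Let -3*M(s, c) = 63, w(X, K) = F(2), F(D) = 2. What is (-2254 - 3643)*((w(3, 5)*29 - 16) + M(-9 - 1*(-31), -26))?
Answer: -123837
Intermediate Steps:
w(X, K) = 2
M(s, c) = -21 (M(s, c) = -⅓*63 = -21)
(-2254 - 3643)*((w(3, 5)*29 - 16) + M(-9 - 1*(-31), -26)) = (-2254 - 3643)*((2*29 - 16) - 21) = -5897*((58 - 16) - 21) = -5897*(42 - 21) = -5897*21 = -123837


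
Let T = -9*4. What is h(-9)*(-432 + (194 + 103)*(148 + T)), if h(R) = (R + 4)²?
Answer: 820800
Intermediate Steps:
T = -36
h(R) = (4 + R)²
h(-9)*(-432 + (194 + 103)*(148 + T)) = (4 - 9)²*(-432 + (194 + 103)*(148 - 36)) = (-5)²*(-432 + 297*112) = 25*(-432 + 33264) = 25*32832 = 820800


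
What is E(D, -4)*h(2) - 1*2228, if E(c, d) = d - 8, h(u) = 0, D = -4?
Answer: -2228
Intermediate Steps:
E(c, d) = -8 + d
E(D, -4)*h(2) - 1*2228 = (-8 - 4)*0 - 1*2228 = -12*0 - 2228 = 0 - 2228 = -2228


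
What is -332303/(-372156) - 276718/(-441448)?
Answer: 7802398711/5133985059 ≈ 1.5198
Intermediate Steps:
-332303/(-372156) - 276718/(-441448) = -332303*(-1/372156) - 276718*(-1/441448) = 332303/372156 + 138359/220724 = 7802398711/5133985059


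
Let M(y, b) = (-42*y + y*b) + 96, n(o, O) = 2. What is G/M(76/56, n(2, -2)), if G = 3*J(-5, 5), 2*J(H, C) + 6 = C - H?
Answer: 21/146 ≈ 0.14384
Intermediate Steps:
J(H, C) = -3 + C/2 - H/2 (J(H, C) = -3 + (C - H)/2 = -3 + (C/2 - H/2) = -3 + C/2 - H/2)
M(y, b) = 96 - 42*y + b*y (M(y, b) = (-42*y + b*y) + 96 = 96 - 42*y + b*y)
G = 6 (G = 3*(-3 + (1/2)*5 - 1/2*(-5)) = 3*(-3 + 5/2 + 5/2) = 3*2 = 6)
G/M(76/56, n(2, -2)) = 6/(96 - 3192/56 + 2*(76/56)) = 6/(96 - 3192/56 + 2*(76*(1/56))) = 6/(96 - 42*19/14 + 2*(19/14)) = 6/(96 - 57 + 19/7) = 6/(292/7) = 6*(7/292) = 21/146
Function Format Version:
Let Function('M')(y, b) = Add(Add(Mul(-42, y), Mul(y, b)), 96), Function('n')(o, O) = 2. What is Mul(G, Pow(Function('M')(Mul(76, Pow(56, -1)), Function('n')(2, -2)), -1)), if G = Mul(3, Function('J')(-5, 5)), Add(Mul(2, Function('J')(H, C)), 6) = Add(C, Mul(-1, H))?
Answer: Rational(21, 146) ≈ 0.14384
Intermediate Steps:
Function('J')(H, C) = Add(-3, Mul(Rational(1, 2), C), Mul(Rational(-1, 2), H)) (Function('J')(H, C) = Add(-3, Mul(Rational(1, 2), Add(C, Mul(-1, H)))) = Add(-3, Add(Mul(Rational(1, 2), C), Mul(Rational(-1, 2), H))) = Add(-3, Mul(Rational(1, 2), C), Mul(Rational(-1, 2), H)))
Function('M')(y, b) = Add(96, Mul(-42, y), Mul(b, y)) (Function('M')(y, b) = Add(Add(Mul(-42, y), Mul(b, y)), 96) = Add(96, Mul(-42, y), Mul(b, y)))
G = 6 (G = Mul(3, Add(-3, Mul(Rational(1, 2), 5), Mul(Rational(-1, 2), -5))) = Mul(3, Add(-3, Rational(5, 2), Rational(5, 2))) = Mul(3, 2) = 6)
Mul(G, Pow(Function('M')(Mul(76, Pow(56, -1)), Function('n')(2, -2)), -1)) = Mul(6, Pow(Add(96, Mul(-42, Mul(76, Pow(56, -1))), Mul(2, Mul(76, Pow(56, -1)))), -1)) = Mul(6, Pow(Add(96, Mul(-42, Mul(76, Rational(1, 56))), Mul(2, Mul(76, Rational(1, 56)))), -1)) = Mul(6, Pow(Add(96, Mul(-42, Rational(19, 14)), Mul(2, Rational(19, 14))), -1)) = Mul(6, Pow(Add(96, -57, Rational(19, 7)), -1)) = Mul(6, Pow(Rational(292, 7), -1)) = Mul(6, Rational(7, 292)) = Rational(21, 146)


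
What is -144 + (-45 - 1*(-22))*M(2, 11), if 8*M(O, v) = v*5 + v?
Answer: -1335/4 ≈ -333.75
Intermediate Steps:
M(O, v) = 3*v/4 (M(O, v) = (v*5 + v)/8 = (5*v + v)/8 = (6*v)/8 = 3*v/4)
-144 + (-45 - 1*(-22))*M(2, 11) = -144 + (-45 - 1*(-22))*((¾)*11) = -144 + (-45 + 22)*(33/4) = -144 - 23*33/4 = -144 - 759/4 = -1335/4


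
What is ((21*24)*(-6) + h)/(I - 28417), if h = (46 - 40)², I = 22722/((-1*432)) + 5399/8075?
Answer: 1737223200/16551835097 ≈ 0.10496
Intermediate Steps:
I = -30191297/581400 (I = 22722/(-432) + 5399*(1/8075) = 22722*(-1/432) + 5399/8075 = -3787/72 + 5399/8075 = -30191297/581400 ≈ -51.929)
h = 36 (h = 6² = 36)
((21*24)*(-6) + h)/(I - 28417) = ((21*24)*(-6) + 36)/(-30191297/581400 - 28417) = (504*(-6) + 36)/(-16551835097/581400) = (-3024 + 36)*(-581400/16551835097) = -2988*(-581400/16551835097) = 1737223200/16551835097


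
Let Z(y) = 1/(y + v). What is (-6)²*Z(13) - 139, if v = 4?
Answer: -2327/17 ≈ -136.88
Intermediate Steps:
Z(y) = 1/(4 + y) (Z(y) = 1/(y + 4) = 1/(4 + y))
(-6)²*Z(13) - 139 = (-6)²/(4 + 13) - 139 = 36/17 - 139 = -2327/17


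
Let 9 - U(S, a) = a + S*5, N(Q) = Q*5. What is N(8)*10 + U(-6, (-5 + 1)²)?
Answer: 423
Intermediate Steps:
N(Q) = 5*Q
U(S, a) = 9 - a - 5*S (U(S, a) = 9 - (a + S*5) = 9 - (a + 5*S) = 9 + (-a - 5*S) = 9 - a - 5*S)
N(8)*10 + U(-6, (-5 + 1)²) = (5*8)*10 + (9 - (-5 + 1)² - 5*(-6)) = 40*10 + (9 - 1*(-4)² + 30) = 400 + (9 - 1*16 + 30) = 400 + (9 - 16 + 30) = 400 + 23 = 423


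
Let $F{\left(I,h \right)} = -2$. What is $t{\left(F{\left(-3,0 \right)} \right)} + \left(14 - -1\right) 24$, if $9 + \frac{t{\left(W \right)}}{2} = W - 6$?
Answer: $326$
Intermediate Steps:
$t{\left(W \right)} = -30 + 2 W$ ($t{\left(W \right)} = -18 + 2 \left(W - 6\right) = -18 + 2 \left(-6 + W\right) = -18 + \left(-12 + 2 W\right) = -30 + 2 W$)
$t{\left(F{\left(-3,0 \right)} \right)} + \left(14 - -1\right) 24 = \left(-30 + 2 \left(-2\right)\right) + \left(14 - -1\right) 24 = \left(-30 - 4\right) + \left(14 + 1\right) 24 = -34 + 15 \cdot 24 = -34 + 360 = 326$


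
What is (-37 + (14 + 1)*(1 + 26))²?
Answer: 135424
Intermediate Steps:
(-37 + (14 + 1)*(1 + 26))² = (-37 + 15*27)² = (-37 + 405)² = 368² = 135424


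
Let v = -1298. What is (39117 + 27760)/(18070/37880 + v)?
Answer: -253330076/4915017 ≈ -51.542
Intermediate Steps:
(39117 + 27760)/(18070/37880 + v) = (39117 + 27760)/(18070/37880 - 1298) = 66877/(18070*(1/37880) - 1298) = 66877/(1807/3788 - 1298) = 66877/(-4915017/3788) = 66877*(-3788/4915017) = -253330076/4915017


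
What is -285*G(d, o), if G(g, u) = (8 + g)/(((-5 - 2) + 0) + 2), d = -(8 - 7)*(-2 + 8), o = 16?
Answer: 114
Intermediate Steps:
d = -6 ≈ -6.0000
G(g, u) = -8/5 - g/5 (G(g, u) = (8 + g)/((-7 + 0) + 2) = (8 + g)/(-7 + 2) = (8 + g)/(-5) = (8 + g)*(-1/5) = -8/5 - g/5)
-285*G(d, o) = -285*(-8/5 - 1/5*(-6)) = -285*(-8/5 + 6/5) = -285*(-2/5) = 114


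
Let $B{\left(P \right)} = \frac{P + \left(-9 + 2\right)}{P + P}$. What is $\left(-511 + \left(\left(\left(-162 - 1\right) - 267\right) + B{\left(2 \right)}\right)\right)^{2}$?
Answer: $\frac{14205361}{16} \approx 8.8784 \cdot 10^{5}$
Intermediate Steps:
$B{\left(P \right)} = \frac{-7 + P}{2 P}$ ($B{\left(P \right)} = \frac{P - 7}{2 P} = \left(-7 + P\right) \frac{1}{2 P} = \frac{-7 + P}{2 P}$)
$\left(-511 + \left(\left(\left(-162 - 1\right) - 267\right) + B{\left(2 \right)}\right)\right)^{2} = \left(-511 + \left(\left(\left(-162 - 1\right) - 267\right) + \frac{-7 + 2}{2 \cdot 2}\right)\right)^{2} = \left(-511 + \left(\left(-163 - 267\right) + \frac{1}{2} \cdot \frac{1}{2} \left(-5\right)\right)\right)^{2} = \left(-511 - \frac{1725}{4}\right)^{2} = \left(- \frac{3769}{4}\right)^{2} = \frac{14205361}{16}$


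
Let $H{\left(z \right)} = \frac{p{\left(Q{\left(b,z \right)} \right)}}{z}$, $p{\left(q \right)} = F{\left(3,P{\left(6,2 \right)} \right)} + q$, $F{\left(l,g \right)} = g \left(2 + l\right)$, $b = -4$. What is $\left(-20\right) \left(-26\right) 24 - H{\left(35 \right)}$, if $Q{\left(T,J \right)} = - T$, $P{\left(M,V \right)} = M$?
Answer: $\frac{436766}{35} \approx 12479.0$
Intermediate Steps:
$p{\left(q \right)} = 30 + q$ ($p{\left(q \right)} = 6 \left(2 + 3\right) + q = 6 \cdot 5 + q = 30 + q$)
$H{\left(z \right)} = \frac{34}{z}$ ($H{\left(z \right)} = \frac{30 - -4}{z} = \frac{30 + 4}{z} = \frac{34}{z}$)
$\left(-20\right) \left(-26\right) 24 - H{\left(35 \right)} = \left(-20\right) \left(-26\right) 24 - \frac{34}{35} = 520 \cdot 24 - 34 \cdot \frac{1}{35} = 12480 - \frac{34}{35} = \frac{436766}{35}$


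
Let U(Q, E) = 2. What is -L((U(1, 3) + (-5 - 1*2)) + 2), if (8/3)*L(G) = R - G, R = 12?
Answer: -45/8 ≈ -5.6250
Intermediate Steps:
L(G) = 9/2 - 3*G/8 (L(G) = 3*(12 - G)/8 = 9/2 - 3*G/8)
-L((U(1, 3) + (-5 - 1*2)) + 2) = -(9/2 - 3*((2 + (-5 - 1*2)) + 2)/8) = -(9/2 - 3*((2 + (-5 - 2)) + 2)/8) = -(9/2 - 3*((2 - 7) + 2)/8) = -(9/2 - 3*(-5 + 2)/8) = -(9/2 - 3/8*(-3)) = -(9/2 + 9/8) = -1*45/8 = -45/8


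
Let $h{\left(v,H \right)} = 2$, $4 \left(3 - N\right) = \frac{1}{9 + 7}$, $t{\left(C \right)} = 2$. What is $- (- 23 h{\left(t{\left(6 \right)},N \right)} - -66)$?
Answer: $-20$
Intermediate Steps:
$N = \frac{191}{64}$ ($N = 3 - \frac{1}{4 \left(9 + 7\right)} = 3 - \frac{1}{4 \cdot 16} = 3 - \frac{1}{64} = \frac{191}{64} \approx 2.9844$)
$- (- 23 h{\left(t{\left(6 \right)},N \right)} - -66) = - (\left(-23\right) 2 - -66) = - (-46 + 66) = \left(-1\right) 20 = -20$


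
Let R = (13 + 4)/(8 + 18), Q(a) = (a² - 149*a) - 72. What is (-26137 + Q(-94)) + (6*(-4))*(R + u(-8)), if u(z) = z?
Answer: -41479/13 ≈ -3190.7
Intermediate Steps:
Q(a) = -72 + a² - 149*a
R = 17/26 ≈ 0.65385
(-26137 + Q(-94)) + (6*(-4))*(R + u(-8)) = (-26137 + (-72 + (-94)² - 149*(-94))) + (6*(-4))*(17/26 - 8) = (-26137 + (-72 + 8836 + 14006)) - 24*(-191/26) = (-26137 + 22770) + 2292/13 = -3367 + 2292/13 = -41479/13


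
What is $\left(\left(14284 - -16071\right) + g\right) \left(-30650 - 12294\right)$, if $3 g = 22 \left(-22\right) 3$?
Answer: $-1282780224$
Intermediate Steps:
$g = -484$ ($g = \frac{22 \left(-22\right) 3}{3} = \frac{\left(-484\right) 3}{3} = \frac{1}{3} \left(-1452\right) = -484$)
$\left(\left(14284 - -16071\right) + g\right) \left(-30650 - 12294\right) = \left(\left(14284 - -16071\right) - 484\right) \left(-30650 - 12294\right) = \left(\left(14284 + 16071\right) - 484\right) \left(-42944\right) = \left(30355 - 484\right) \left(-42944\right) = 29871 \left(-42944\right) = -1282780224$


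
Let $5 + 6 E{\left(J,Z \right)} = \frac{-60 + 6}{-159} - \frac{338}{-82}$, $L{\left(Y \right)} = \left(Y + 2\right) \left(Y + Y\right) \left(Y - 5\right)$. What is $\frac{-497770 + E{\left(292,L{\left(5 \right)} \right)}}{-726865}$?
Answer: $\frac{216330881}{315895529} \approx 0.68482$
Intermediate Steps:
$L{\left(Y \right)} = 2 Y \left(-5 + Y\right) \left(2 + Y\right)$ ($L{\left(Y \right)} = \left(2 + Y\right) 2 Y \left(-5 + Y\right) = 2 Y \left(-5 + Y\right) \left(2 + Y\right)$)
$E{\left(J,Z \right)} = - \frac{195}{2173}$ ($E{\left(J,Z \right)} = - \frac{5}{6} + \frac{\frac{-60 + 6}{-159} - \frac{338}{-82}}{6} = - \frac{5}{6} + \frac{\left(-54\right) \left(- \frac{1}{159}\right) - - \frac{169}{41}}{6} = - \frac{5}{6} + \frac{\frac{18}{53} + \frac{169}{41}}{6} = - \frac{5}{6} + \frac{1}{6} \cdot \frac{9695}{2173} = - \frac{5}{6} + \frac{9695}{13038} = - \frac{195}{2173}$)
$\frac{-497770 + E{\left(292,L{\left(5 \right)} \right)}}{-726865} = \frac{-497770 - \frac{195}{2173}}{-726865} = \left(- \frac{1081654405}{2173}\right) \left(- \frac{1}{726865}\right) = \frac{216330881}{315895529}$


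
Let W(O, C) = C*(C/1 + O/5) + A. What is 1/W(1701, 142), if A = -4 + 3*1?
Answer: 5/342357 ≈ 1.4605e-5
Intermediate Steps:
A = -1 (A = -4 + 3 = -1)
W(O, C) = -1 + C*(C + O/5) (W(O, C) = C*(C/1 + O/5) - 1 = C*(C*1 + O*(⅕)) - 1 = C*(C + O/5) - 1 = -1 + C*(C + O/5))
1/W(1701, 142) = 1/(-1 + 142² + (⅕)*142*1701) = 1/(-1 + 20164 + 241542/5) = 1/(342357/5) = 5/342357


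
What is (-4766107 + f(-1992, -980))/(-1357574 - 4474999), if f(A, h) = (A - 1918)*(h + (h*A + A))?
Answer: 7626091187/5832573 ≈ 1307.5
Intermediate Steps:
f(A, h) = (-1918 + A)*(A + h + A*h) (f(A, h) = (-1918 + A)*(h + (A*h + A)) = (-1918 + A)*(h + (A + A*h)) = (-1918 + A)*(A + h + A*h))
(-4766107 + f(-1992, -980))/(-1357574 - 4474999) = (-4766107 + ((-1992)² - 1918*(-1992) - 1918*(-980) - 980*(-1992)² - 1917*(-1992)*(-980)))/(-1357574 - 4474999) = (-4766107 + (3968064 + 3820656 + 1879640 - 980*3968064 - 3742290720))/(-5832573) = (-4766107 + (3968064 + 3820656 + 1879640 - 3888702720 - 3742290720))*(-1/5832573) = (-4766107 - 7621325080)*(-1/5832573) = -7626091187*(-1/5832573) = 7626091187/5832573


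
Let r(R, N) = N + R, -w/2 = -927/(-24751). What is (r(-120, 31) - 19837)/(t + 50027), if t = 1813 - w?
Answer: -27399357/71282983 ≈ -0.38437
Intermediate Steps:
w = -1854/24751 (w = -(-1854)/(-24751) = -(-1854)*(-1)/24751 = -2*927/24751 = -1854/24751 ≈ -0.074906)
t = 44875417/24751 (t = 1813 - 1*(-1854/24751) = 1813 + 1854/24751 = 44875417/24751 ≈ 1813.1)
(r(-120, 31) - 19837)/(t + 50027) = ((31 - 120) - 19837)/(44875417/24751 + 50027) = (-89 - 19837)/(1283093694/24751) = -19926*24751/1283093694 = -27399357/71282983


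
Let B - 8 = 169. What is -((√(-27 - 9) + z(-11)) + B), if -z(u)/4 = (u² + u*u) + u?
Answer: 747 - 6*I ≈ 747.0 - 6.0*I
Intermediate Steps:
B = 177 (B = 8 + 169 = 177)
z(u) = -8*u² - 4*u (z(u) = -4*((u² + u*u) + u) = -4*((u² + u²) + u) = -4*(2*u² + u) = -4*(u + 2*u²) = -8*u² - 4*u)
-((√(-27 - 9) + z(-11)) + B) = -((√(-27 - 9) - 4*(-11)*(1 + 2*(-11))) + 177) = -((√(-36) - 4*(-11)*(1 - 22)) + 177) = -((6*I - 4*(-11)*(-21)) + 177) = -((6*I - 924) + 177) = -((-924 + 6*I) + 177) = -(-747 + 6*I) = 747 - 6*I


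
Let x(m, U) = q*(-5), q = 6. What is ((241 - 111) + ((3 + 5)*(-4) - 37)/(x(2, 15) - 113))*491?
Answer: 9161569/143 ≈ 64067.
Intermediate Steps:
x(m, U) = -30 (x(m, U) = 6*(-5) = -30)
((241 - 111) + ((3 + 5)*(-4) - 37)/(x(2, 15) - 113))*491 = ((241 - 111) + ((3 + 5)*(-4) - 37)/(-30 - 113))*491 = (130 + (8*(-4) - 37)/(-143))*491 = (130 + (-32 - 37)*(-1/143))*491 = (130 - 69*(-1/143))*491 = (130 + 69/143)*491 = (18659/143)*491 = 9161569/143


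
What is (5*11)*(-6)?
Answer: -330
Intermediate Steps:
(5*11)*(-6) = 55*(-6) = -330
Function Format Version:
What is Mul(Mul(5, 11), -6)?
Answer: -330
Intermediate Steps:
Mul(Mul(5, 11), -6) = Mul(55, -6) = -330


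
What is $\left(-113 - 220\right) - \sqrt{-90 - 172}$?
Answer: $-333 - i \sqrt{262} \approx -333.0 - 16.186 i$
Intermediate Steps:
$\left(-113 - 220\right) - \sqrt{-90 - 172} = \left(-113 - 220\right) - \sqrt{-262} = -333 - i \sqrt{262}$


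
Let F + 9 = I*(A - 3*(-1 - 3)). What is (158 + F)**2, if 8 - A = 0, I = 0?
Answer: 22201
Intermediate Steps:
A = 8 (A = 8 - 1*0 = 8 + 0 = 8)
F = -9 (F = -9 + 0*(8 - 3*(-1 - 3)) = -9 + 0*(8 - 3*(-4)) = -9 + 0*(8 + 12) = -9 + 0*20 = -9 + 0 = -9)
(158 + F)**2 = (158 - 9)**2 = 149**2 = 22201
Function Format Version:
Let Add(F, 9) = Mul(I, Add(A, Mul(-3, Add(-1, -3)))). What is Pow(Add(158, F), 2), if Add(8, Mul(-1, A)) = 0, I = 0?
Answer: 22201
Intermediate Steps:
A = 8 (A = Add(8, Mul(-1, 0)) = Add(8, 0) = 8)
F = -9 (F = Add(-9, Mul(0, Add(8, Mul(-3, Add(-1, -3))))) = Add(-9, Mul(0, Add(8, Mul(-3, -4)))) = Add(-9, Mul(0, Add(8, 12))) = Add(-9, Mul(0, 20)) = Add(-9, 0) = -9)
Pow(Add(158, F), 2) = Pow(Add(158, -9), 2) = Pow(149, 2) = 22201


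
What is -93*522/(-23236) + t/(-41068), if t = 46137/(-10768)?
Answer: 5367273758409/2568857281216 ≈ 2.0894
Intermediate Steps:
t = -46137/10768 (t = 46137*(-1/10768) = -46137/10768 ≈ -4.2846)
-93*522/(-23236) + t/(-41068) = -93*522/(-23236) - 46137/10768/(-41068) = -48546*(-1/23236) - 46137/10768*(-1/41068) = 24273/11618 + 46137/442220224 = 5367273758409/2568857281216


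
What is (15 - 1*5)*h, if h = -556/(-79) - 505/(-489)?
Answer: 3117790/38631 ≈ 80.707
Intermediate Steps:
h = 311779/38631 (h = -556*(-1/79) - 505*(-1/489) = 556/79 + 505/489 = 311779/38631 ≈ 8.0707)
(15 - 1*5)*h = (15 - 1*5)*(311779/38631) = (15 - 5)*(311779/38631) = 10*(311779/38631) = 3117790/38631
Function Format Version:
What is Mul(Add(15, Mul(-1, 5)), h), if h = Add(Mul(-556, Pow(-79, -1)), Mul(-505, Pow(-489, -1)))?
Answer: Rational(3117790, 38631) ≈ 80.707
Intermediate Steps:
h = Rational(311779, 38631) (h = Add(Mul(-556, Rational(-1, 79)), Mul(-505, Rational(-1, 489))) = Add(Rational(556, 79), Rational(505, 489)) = Rational(311779, 38631) ≈ 8.0707)
Mul(Add(15, Mul(-1, 5)), h) = Mul(Add(15, Mul(-1, 5)), Rational(311779, 38631)) = Mul(Add(15, -5), Rational(311779, 38631)) = Mul(10, Rational(311779, 38631)) = Rational(3117790, 38631)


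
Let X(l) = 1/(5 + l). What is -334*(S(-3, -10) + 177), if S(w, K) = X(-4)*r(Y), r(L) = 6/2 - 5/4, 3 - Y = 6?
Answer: -119405/2 ≈ -59703.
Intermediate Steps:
Y = -3 (Y = 3 - 1*6 = 3 - 6 = -3)
r(L) = 7/4 (r(L) = 6*(½) - 5*¼ = 3 - 5/4 = 7/4)
S(w, K) = 7/4 (S(w, K) = (7/4)/(5 - 4) = (7/4)/1 = 1*(7/4) = 7/4)
-334*(S(-3, -10) + 177) = -334*(7/4 + 177) = -334*715/4 = -119405/2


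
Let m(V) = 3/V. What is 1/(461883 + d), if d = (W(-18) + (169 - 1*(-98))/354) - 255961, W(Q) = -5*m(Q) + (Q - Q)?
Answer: 177/36448475 ≈ 4.8562e-6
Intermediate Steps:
W(Q) = -15/Q (W(Q) = -15/Q + (Q - Q) = -15/Q + 0 = -15/Q)
d = -45304816/177 (d = (-15/(-18) + (169 - 1*(-98))/354) - 255961 = (-15*(-1/18) + (169 + 98)*(1/354)) - 255961 = (⅚ + 267*(1/354)) - 255961 = (⅚ + 89/118) - 255961 = 281/177 - 255961 = -45304816/177 ≈ -2.5596e+5)
1/(461883 + d) = 1/(461883 - 45304816/177) = 1/(36448475/177) = 177/36448475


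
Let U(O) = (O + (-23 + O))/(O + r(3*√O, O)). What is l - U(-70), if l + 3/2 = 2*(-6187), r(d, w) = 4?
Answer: -408473/33 ≈ -12378.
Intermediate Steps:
l = -24751/2 (l = -3/2 + 2*(-6187) = -3/2 - 12374 = -24751/2 ≈ -12376.)
U(O) = (-23 + 2*O)/(4 + O) (U(O) = (O + (-23 + O))/(O + 4) = (-23 + 2*O)/(4 + O))
l - U(-70) = -24751/2 - (-23 + 2*(-70))/(4 - 70) = -24751/2 - (-23 - 140)/(-66) = -24751/2 - (-1)*(-163)/66 = -24751/2 - 1*163/66 = -24751/2 - 163/66 = -408473/33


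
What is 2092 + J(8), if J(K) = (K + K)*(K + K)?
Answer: 2348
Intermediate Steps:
J(K) = 4*K² (J(K) = (2*K)*(2*K) = 4*K²)
2092 + J(8) = 2092 + 4*8² = 2092 + 4*64 = 2092 + 256 = 2348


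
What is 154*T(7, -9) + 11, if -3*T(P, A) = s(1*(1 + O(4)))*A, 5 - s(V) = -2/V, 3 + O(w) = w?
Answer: 2783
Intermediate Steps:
O(w) = -3 + w
s(V) = 5 + 2/V (s(V) = 5 - (-2)/V = 5 + 2/V)
T(P, A) = -2*A (T(P, A) = -(5 + 2/((1*(1 + (-3 + 4)))))*A/3 = -(5 + 2/((1*(1 + 1))))*A/3 = -(5 + 2/((1*2)))*A/3 = -(5 + 2/2)*A/3 = -(5 + 2*(½))*A/3 = -(5 + 1)*A/3 = -2*A)
154*T(7, -9) + 11 = 154*(-2*(-9)) + 11 = 154*18 + 11 = 2772 + 11 = 2783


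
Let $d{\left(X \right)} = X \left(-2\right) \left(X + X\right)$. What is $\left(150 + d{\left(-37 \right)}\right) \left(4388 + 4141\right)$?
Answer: $-45425454$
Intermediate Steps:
$d{\left(X \right)} = - 4 X^{2}$ ($d{\left(X \right)} = - 2 X 2 X = - 4 X^{2}$)
$\left(150 + d{\left(-37 \right)}\right) \left(4388 + 4141\right) = \left(150 - 4 \left(-37\right)^{2}\right) \left(4388 + 4141\right) = \left(150 - 5476\right) 8529 = \left(-5326\right) 8529 = -45425454$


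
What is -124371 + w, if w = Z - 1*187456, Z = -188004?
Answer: -499831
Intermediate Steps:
w = -375460 (w = -188004 - 1*187456 = -188004 - 187456 = -375460)
-124371 + w = -124371 - 375460 = -499831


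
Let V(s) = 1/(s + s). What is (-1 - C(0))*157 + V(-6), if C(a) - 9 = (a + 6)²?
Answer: -86665/12 ≈ -7222.1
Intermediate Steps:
V(s) = 1/(2*s)
C(a) = 9 + (6 + a)² (C(a) = 9 + (a + 6)² = 9 + (6 + a)²)
(-1 - C(0))*157 + V(-6) = (-1 - (9 + (6 + 0)²))*157 + (½)/(-6) = (-1 - (9 + 6²))*157 + (½)*(-⅙) = (-1 - (9 + 36))*157 - 1/12 = (-1 - 1*45)*157 - 1/12 = (-1 - 45)*157 - 1/12 = -46*157 - 1/12 = -7222 - 1/12 = -86665/12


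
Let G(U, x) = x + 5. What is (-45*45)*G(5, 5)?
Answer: -20250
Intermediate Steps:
G(U, x) = 5 + x
(-45*45)*G(5, 5) = (-45*45)*(5 + 5) = -2025*10 = -20250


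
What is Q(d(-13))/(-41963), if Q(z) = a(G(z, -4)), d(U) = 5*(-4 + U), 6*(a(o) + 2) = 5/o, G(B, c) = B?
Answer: 205/4280226 ≈ 4.7895e-5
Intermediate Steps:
a(o) = -2 + 5/(6*o) (a(o) = -2 + (5/o)/6 = -2 + 5/(6*o))
d(U) = -20 + 5*U
Q(z) = -2 + 5/(6*z)
Q(d(-13))/(-41963) = (-2 + 5/(6*(-20 + 5*(-13))))/(-41963) = (-2 + 5/(6*(-20 - 65)))*(-1/41963) = (-2 + (⅚)/(-85))*(-1/41963) = (-2 + (⅚)*(-1/85))*(-1/41963) = (-2 - 1/102)*(-1/41963) = -205/102*(-1/41963) = 205/4280226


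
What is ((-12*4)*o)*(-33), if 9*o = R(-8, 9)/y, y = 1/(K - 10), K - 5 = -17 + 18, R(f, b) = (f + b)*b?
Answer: -6336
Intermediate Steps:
R(f, b) = b*(b + f) (R(f, b) = (b + f)*b = b*(b + f))
K = 6 (K = 5 + (-17 + 18) = 5 + 1 = 6)
y = -¼ (y = 1/(6 - 10) = 1/(-4) = -¼ ≈ -0.25000)
o = -4 (o = ((9*(9 - 8))/(-¼))/9 = ((9*1)*(-4))/9 = (9*(-4))/9 = (⅑)*(-36) = -4)
((-12*4)*o)*(-33) = (-12*4*(-4))*(-33) = -48*(-4)*(-33) = 192*(-33) = -6336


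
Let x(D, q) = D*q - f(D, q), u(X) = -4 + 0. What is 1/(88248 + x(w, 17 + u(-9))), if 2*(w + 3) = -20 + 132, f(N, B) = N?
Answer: 1/88884 ≈ 1.1251e-5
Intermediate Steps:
u(X) = -4
w = 53 (w = -3 + (-20 + 132)/2 = -3 + (½)*112 = -3 + 56 = 53)
x(D, q) = -D + D*q (x(D, q) = D*q - D = -D + D*q)
1/(88248 + x(w, 17 + u(-9))) = 1/(88248 + 53*(-1 + (17 - 4))) = 1/(88248 + 53*(-1 + 13)) = 1/(88248 + 53*12) = 1/(88248 + 636) = 1/88884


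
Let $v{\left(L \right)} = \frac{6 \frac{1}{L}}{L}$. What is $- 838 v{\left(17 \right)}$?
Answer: $- \frac{5028}{289} \approx -17.398$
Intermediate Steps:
$v{\left(L \right)} = \frac{6}{L^{2}}$
$- 838 v{\left(17 \right)} = - 838 \cdot \frac{6}{289} = - 838 \cdot 6 \cdot \frac{1}{289} = \left(-838\right) \frac{6}{289} = - \frac{5028}{289}$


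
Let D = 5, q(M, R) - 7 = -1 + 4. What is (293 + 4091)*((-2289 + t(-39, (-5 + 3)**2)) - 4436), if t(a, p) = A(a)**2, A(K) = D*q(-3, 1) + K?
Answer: -28951936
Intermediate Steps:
q(M, R) = 10 (q(M, R) = 7 + (-1 + 4) = 7 + 3 = 10)
A(K) = 50 + K (A(K) = 5*10 + K = 50 + K)
t(a, p) = (50 + a)**2
(293 + 4091)*((-2289 + t(-39, (-5 + 3)**2)) - 4436) = (293 + 4091)*((-2289 + (50 - 39)**2) - 4436) = 4384*((-2289 + 11**2) - 4436) = 4384*((-2289 + 121) - 4436) = 4384*(-2168 - 4436) = 4384*(-6604) = -28951936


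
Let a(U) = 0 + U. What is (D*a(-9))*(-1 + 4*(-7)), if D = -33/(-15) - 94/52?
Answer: 13311/130 ≈ 102.39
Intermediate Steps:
D = 51/130 (D = -33*(-1/15) - 94*1/52 = 11/5 - 47/26 = 51/130 ≈ 0.39231)
a(U) = U
(D*a(-9))*(-1 + 4*(-7)) = ((51/130)*(-9))*(-1 + 4*(-7)) = -459*(-1 - 28)/130 = -459/130*(-29) = 13311/130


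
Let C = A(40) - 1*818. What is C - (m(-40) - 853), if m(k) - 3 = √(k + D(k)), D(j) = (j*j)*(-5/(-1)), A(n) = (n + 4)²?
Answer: 1968 - 2*√1990 ≈ 1878.8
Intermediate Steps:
A(n) = (4 + n)²
D(j) = 5*j² (D(j) = j²*(-5*(-1)) = j²*5 = 5*j²)
m(k) = 3 + √(k + 5*k²)
C = 1118 (C = (4 + 40)² - 1*818 = 44² - 818 = 1936 - 818 = 1118)
C - (m(-40) - 853) = 1118 - ((3 + √(-40*(1 + 5*(-40)))) - 853) = 1118 - ((3 + √(-40*(1 - 200))) - 853) = 1118 - ((3 + √(-40*(-199))) - 853) = 1118 - ((3 + √7960) - 853) = 1118 - ((3 + 2*√1990) - 853) = 1118 - (-850 + 2*√1990) = 1118 + (850 - 2*√1990) = 1968 - 2*√1990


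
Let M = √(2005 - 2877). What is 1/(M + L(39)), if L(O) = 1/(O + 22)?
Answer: 61/3244713 - 7442*I*√218/3244713 ≈ 1.88e-5 - 0.033864*I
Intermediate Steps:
M = 2*I*√218 (M = √(-872) = 2*I*√218 ≈ 29.53*I)
L(O) = 1/(22 + O)
1/(M + L(39)) = 1/(2*I*√218 + 1/(22 + 39)) = 1/(2*I*√218 + 1/61) = 1/(1/61 + 2*I*√218)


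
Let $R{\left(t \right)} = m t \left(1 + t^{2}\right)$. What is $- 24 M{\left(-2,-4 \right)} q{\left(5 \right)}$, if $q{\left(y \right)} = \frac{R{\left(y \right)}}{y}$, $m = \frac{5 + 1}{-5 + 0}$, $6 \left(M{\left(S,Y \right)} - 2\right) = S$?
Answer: $1248$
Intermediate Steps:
$M{\left(S,Y \right)} = 2 + \frac{S}{6}$
$m = - \frac{6}{5}$ ($m = \frac{6}{-5} = 6 \left(- \frac{1}{5}\right) = - \frac{6}{5} \approx -1.2$)
$R{\left(t \right)} = - \frac{6 t \left(1 + t^{2}\right)}{5}$ ($R{\left(t \right)} = - \frac{6 t}{5} \left(1 + t^{2}\right) = - \frac{6 t \left(1 + t^{2}\right)}{5}$)
$q{\left(y \right)} = - \frac{6}{5} - \frac{6 y^{2}}{5}$ ($q{\left(y \right)} = \frac{\left(- \frac{6}{5}\right) y \left(1 + y^{2}\right)}{y} = - \frac{6}{5} - \frac{6 y^{2}}{5}$)
$- 24 M{\left(-2,-4 \right)} q{\left(5 \right)} = - 24 \left(2 + \frac{1}{6} \left(-2\right)\right) \left(- \frac{6}{5} - \frac{6 \cdot 5^{2}}{5}\right) = - 24 \left(2 - \frac{1}{3}\right) \left(- \frac{6}{5} - 30\right) = \left(-24\right) \frac{5}{3} \left(- \frac{6}{5} - 30\right) = \left(-40\right) \left(- \frac{156}{5}\right) = 1248$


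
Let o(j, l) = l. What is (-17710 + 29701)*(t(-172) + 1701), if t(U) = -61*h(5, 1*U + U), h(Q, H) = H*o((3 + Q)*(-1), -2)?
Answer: -482841597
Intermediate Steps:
h(Q, H) = -2*H (h(Q, H) = H*(-2) = -2*H)
t(U) = 244*U (t(U) = -(-122)*(1*U + U) = -(-122)*(U + U) = -(-122)*2*U = -(-244)*U = 244*U)
(-17710 + 29701)*(t(-172) + 1701) = (-17710 + 29701)*(244*(-172) + 1701) = 11991*(-41968 + 1701) = 11991*(-40267) = -482841597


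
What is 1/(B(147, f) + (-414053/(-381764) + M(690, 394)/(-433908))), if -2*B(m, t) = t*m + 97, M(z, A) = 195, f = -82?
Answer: 3451051119/20635850499632 ≈ 0.00016724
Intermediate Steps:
B(m, t) = -97/2 - m*t/2 (B(m, t) = -(t*m + 97)/2 = -(m*t + 97)/2 = -(97 + m*t)/2 = -97/2 - m*t/2)
1/(B(147, f) + (-414053/(-381764) + M(690, 394)/(-433908))) = 1/((-97/2 - ½*147*(-82)) + (-414053/(-381764) + 195/(-433908))) = 1/((-97/2 + 6027) + (-414053*(-1/381764) + 195*(-1/433908))) = 1/(11957/2 + (414053/381764 - 65/144636)) = 1/(11957/2 + 7482769381/6902102238) = 1/(20635850499632/3451051119) = 3451051119/20635850499632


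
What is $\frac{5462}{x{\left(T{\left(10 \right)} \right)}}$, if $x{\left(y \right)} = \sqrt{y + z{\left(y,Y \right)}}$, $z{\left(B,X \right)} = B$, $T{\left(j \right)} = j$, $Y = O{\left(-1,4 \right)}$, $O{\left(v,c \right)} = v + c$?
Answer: $\frac{2731 \sqrt{5}}{5} \approx 1221.3$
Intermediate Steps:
$O{\left(v,c \right)} = c + v$
$Y = 3$ ($Y = 4 - 1 = 3$)
$x{\left(y \right)} = \sqrt{2} \sqrt{y}$ ($x{\left(y \right)} = \sqrt{y + y} = \sqrt{2 y} = \sqrt{2} \sqrt{y}$)
$\frac{5462}{x{\left(T{\left(10 \right)} \right)}} = \frac{5462}{\sqrt{2} \sqrt{10}} = \frac{5462}{2 \sqrt{5}} = 5462 \frac{\sqrt{5}}{10} = \frac{2731 \sqrt{5}}{5}$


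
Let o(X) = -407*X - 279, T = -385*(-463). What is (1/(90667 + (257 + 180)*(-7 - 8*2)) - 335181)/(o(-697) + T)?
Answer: -5404190299/7443355896 ≈ -0.72604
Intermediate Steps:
T = 178255
o(X) = -279 - 407*X
(1/(90667 + (257 + 180)*(-7 - 8*2)) - 335181)/(o(-697) + T) = (1/(90667 + (257 + 180)*(-7 - 8*2)) - 335181)/((-279 - 407*(-697)) + 178255) = (1/(90667 + 437*(-7 - 16)) - 335181)/((-279 + 283679) + 178255) = (1/(90667 + 437*(-23)) - 335181)/(283400 + 178255) = (1/(90667 - 10051) - 335181)/461655 = (1/80616 - 335181)*(1/461655) = -27020951495/80616*1/461655 = -5404190299/7443355896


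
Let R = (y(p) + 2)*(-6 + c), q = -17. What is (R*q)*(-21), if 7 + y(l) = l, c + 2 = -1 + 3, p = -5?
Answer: 21420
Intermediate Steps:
c = 0 (c = -2 + (-1 + 3) = -2 + 2 = 0)
y(l) = -7 + l
R = 60 (R = ((-7 - 5) + 2)*(-6 + 0) = (-12 + 2)*(-6) = -10*(-6) = 60)
(R*q)*(-21) = (60*(-17))*(-21) = -1020*(-21) = 21420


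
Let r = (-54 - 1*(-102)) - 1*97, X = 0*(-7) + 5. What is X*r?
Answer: -245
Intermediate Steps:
X = 5 (X = 0 + 5 = 5)
r = -49 (r = (-54 + 102) - 97 = 48 - 97 = -49)
X*r = 5*(-49) = -245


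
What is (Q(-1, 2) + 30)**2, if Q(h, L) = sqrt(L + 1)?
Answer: (30 + sqrt(3))**2 ≈ 1006.9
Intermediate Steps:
Q(h, L) = sqrt(1 + L)
(Q(-1, 2) + 30)**2 = (sqrt(1 + 2) + 30)**2 = (sqrt(3) + 30)**2 = (30 + sqrt(3))**2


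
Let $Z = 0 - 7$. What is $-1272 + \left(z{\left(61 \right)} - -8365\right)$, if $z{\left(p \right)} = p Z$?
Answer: $6666$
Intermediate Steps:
$Z = -7$ ($Z = 0 - 7 = -7$)
$z{\left(p \right)} = - 7 p$ ($z{\left(p \right)} = p \left(-7\right) = - 7 p$)
$-1272 + \left(z{\left(61 \right)} - -8365\right) = -1272 - -7938 = -1272 + \left(-427 + 8365\right) = -1272 + 7938 = 6666$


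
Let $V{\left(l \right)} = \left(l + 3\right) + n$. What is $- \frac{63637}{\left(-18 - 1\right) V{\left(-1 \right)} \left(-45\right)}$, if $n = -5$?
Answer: $\frac{63637}{2565} \approx 24.81$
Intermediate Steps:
$V{\left(l \right)} = -2 + l$ ($V{\left(l \right)} = \left(l + 3\right) - 5 = \left(3 + l\right) - 5 = -2 + l$)
$- \frac{63637}{\left(-18 - 1\right) V{\left(-1 \right)} \left(-45\right)} = - \frac{63637}{\left(-18 - 1\right) \left(-2 - 1\right) \left(-45\right)} = - \frac{63637}{\left(-18 - 1\right) \left(-3\right) \left(-45\right)} = - \frac{63637}{\left(-19\right) \left(-3\right) \left(-45\right)} = - \frac{63637}{57 \left(-45\right)} = - \frac{63637}{-2565} = \left(-63637\right) \left(- \frac{1}{2565}\right) = \frac{63637}{2565}$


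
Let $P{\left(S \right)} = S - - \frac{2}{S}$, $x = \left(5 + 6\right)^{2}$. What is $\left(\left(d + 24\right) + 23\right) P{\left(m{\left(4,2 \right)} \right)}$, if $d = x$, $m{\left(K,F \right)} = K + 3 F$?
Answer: $\frac{8568}{5} \approx 1713.6$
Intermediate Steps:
$x = 121$ ($x = 11^{2} = 121$)
$d = 121$
$P{\left(S \right)} = S + \frac{2}{S}$
$\left(\left(d + 24\right) + 23\right) P{\left(m{\left(4,2 \right)} \right)} = \left(\left(121 + 24\right) + 23\right) \left(\left(4 + 3 \cdot 2\right) + \frac{2}{4 + 3 \cdot 2}\right) = \left(145 + 23\right) \left(\left(4 + 6\right) + \frac{2}{4 + 6}\right) = 168 \left(10 + \frac{2}{10}\right) = 168 \left(10 + 2 \cdot \frac{1}{10}\right) = 168 \left(10 + \frac{1}{5}\right) = 168 \cdot \frac{51}{5} = \frac{8568}{5}$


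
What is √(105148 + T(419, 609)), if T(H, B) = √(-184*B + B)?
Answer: √(105148 + 3*I*√12383) ≈ 324.27 + 0.5148*I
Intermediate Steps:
T(H, B) = √183*√(-B) (T(H, B) = √(-183*B) = √183*√(-B))
√(105148 + T(419, 609)) = √(105148 + √183*√(-1*609)) = √(105148 + √183*√(-609)) = √(105148 + √183*(I*√609)) = √(105148 + 3*I*√12383)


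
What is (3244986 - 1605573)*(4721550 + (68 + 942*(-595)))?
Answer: 6821807337864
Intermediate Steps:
(3244986 - 1605573)*(4721550 + (68 + 942*(-595))) = 1639413*(4721550 + (68 - 560490)) = 1639413*(4721550 - 560422) = 1639413*4161128 = 6821807337864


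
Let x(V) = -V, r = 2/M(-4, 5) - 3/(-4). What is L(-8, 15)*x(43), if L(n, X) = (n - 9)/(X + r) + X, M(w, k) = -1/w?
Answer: -58351/95 ≈ -614.22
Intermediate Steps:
r = 35/4 (r = 2/((-1/(-4))) - 3/(-4) = 2/((-1*(-¼))) - 3*(-¼) = 2/(¼) + ¾ = 2*4 + ¾ = 8 + ¾ = 35/4 ≈ 8.7500)
L(n, X) = X + (-9 + n)/(35/4 + X) (L(n, X) = (n - 9)/(X + 35/4) + X = (-9 + n)/(35/4 + X) + X = X + (-9 + n)/(35/4 + X))
L(-8, 15)*x(43) = ((-36 + 4*(-8) + 4*15² + 35*15)/(35 + 4*15))*(-1*43) = ((-36 - 32 + 4*225 + 525)/(35 + 60))*(-43) = ((-36 - 32 + 900 + 525)/95)*(-43) = ((1/95)*1357)*(-43) = (1357/95)*(-43) = -58351/95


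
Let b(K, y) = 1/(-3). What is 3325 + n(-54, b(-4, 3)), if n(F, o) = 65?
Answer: 3390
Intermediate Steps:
b(K, y) = -⅓
3325 + n(-54, b(-4, 3)) = 3325 + 65 = 3390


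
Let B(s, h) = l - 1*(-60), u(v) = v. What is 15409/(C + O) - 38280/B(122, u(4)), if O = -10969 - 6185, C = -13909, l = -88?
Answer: 297165047/217441 ≈ 1366.6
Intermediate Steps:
B(s, h) = -28 (B(s, h) = -88 - 1*(-60) = -88 + 60 = -28)
O = -17154
15409/(C + O) - 38280/B(122, u(4)) = 15409/(-13909 - 17154) - 38280/(-28) = 15409/(-31063) - 38280*(-1/28) = 15409*(-1/31063) + 9570/7 = -15409/31063 + 9570/7 = 297165047/217441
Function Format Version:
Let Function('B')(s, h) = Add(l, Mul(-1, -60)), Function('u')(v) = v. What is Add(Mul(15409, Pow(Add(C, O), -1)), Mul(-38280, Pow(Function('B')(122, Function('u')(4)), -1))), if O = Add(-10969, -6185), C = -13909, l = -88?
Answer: Rational(297165047, 217441) ≈ 1366.6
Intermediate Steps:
Function('B')(s, h) = -28 (Function('B')(s, h) = Add(-88, Mul(-1, -60)) = Add(-88, 60) = -28)
O = -17154
Add(Mul(15409, Pow(Add(C, O), -1)), Mul(-38280, Pow(Function('B')(122, Function('u')(4)), -1))) = Add(Mul(15409, Pow(Add(-13909, -17154), -1)), Mul(-38280, Pow(-28, -1))) = Add(Mul(15409, Pow(-31063, -1)), Mul(-38280, Rational(-1, 28))) = Add(Mul(15409, Rational(-1, 31063)), Rational(9570, 7)) = Add(Rational(-15409, 31063), Rational(9570, 7)) = Rational(297165047, 217441)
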